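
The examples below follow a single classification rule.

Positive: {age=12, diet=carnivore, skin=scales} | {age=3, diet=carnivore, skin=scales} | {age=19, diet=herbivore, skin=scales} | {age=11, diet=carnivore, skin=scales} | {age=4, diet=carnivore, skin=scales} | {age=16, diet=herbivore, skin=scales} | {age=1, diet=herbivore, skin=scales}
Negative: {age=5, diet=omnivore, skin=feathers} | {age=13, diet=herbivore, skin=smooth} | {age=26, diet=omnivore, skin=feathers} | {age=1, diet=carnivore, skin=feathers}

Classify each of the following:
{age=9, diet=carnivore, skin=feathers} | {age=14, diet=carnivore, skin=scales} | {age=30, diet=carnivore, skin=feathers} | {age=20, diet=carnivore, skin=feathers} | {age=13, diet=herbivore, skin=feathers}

All 'Positive' examples share one property — skin is scales — and every 'Negative' example lacks it.
{age=9, diet=carnivore, skin=feathers} — skin is feathers, hence Negative.
{age=14, diet=carnivore, skin=scales} — skin is scales, hence Positive.
{age=30, diet=carnivore, skin=feathers} — skin is feathers, hence Negative.
{age=20, diet=carnivore, skin=feathers} — skin is feathers, hence Negative.
{age=13, diet=herbivore, skin=feathers} — skin is feathers, hence Negative.

Negative, Positive, Negative, Negative, Negative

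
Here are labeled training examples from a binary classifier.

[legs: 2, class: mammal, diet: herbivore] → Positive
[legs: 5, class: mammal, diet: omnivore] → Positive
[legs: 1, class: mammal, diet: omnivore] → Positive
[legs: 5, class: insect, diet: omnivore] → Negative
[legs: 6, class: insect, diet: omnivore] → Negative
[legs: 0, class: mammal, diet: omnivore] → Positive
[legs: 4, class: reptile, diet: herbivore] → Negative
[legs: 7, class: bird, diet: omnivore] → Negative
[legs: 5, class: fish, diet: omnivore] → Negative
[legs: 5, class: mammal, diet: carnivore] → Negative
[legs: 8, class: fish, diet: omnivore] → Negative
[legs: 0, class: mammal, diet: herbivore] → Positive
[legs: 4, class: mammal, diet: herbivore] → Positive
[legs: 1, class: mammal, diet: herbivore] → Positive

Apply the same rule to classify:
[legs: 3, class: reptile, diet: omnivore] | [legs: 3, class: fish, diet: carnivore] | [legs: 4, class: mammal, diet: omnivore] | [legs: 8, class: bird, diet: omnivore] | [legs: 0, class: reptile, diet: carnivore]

One predicate separates the groups cleanly: diet is not carnivore AND class is mammal.
[legs: 3, class: reptile, diet: omnivore]: diet is omnivore, class is reptile — fails the rule, so Negative.
[legs: 3, class: fish, diet: carnivore]: diet is carnivore, class is fish — fails the rule, so Negative.
[legs: 4, class: mammal, diet: omnivore]: diet is omnivore, class is mammal — has this property, so Positive.
[legs: 8, class: bird, diet: omnivore]: diet is omnivore, class is bird — fails the rule, so Negative.
[legs: 0, class: reptile, diet: carnivore]: diet is carnivore, class is reptile — fails the rule, so Negative.

Negative, Negative, Positive, Negative, Negative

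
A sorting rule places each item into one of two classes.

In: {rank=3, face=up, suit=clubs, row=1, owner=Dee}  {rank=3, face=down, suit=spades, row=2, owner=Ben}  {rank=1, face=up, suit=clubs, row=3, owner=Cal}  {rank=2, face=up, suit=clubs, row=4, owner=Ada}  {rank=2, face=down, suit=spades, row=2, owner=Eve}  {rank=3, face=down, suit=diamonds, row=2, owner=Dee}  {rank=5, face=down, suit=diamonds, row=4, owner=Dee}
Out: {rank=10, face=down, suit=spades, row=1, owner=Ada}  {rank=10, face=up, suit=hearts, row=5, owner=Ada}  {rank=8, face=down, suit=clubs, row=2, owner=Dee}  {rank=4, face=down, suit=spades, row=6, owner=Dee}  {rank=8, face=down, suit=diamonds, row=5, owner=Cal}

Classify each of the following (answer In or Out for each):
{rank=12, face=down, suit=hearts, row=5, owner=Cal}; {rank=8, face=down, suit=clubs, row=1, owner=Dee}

Out, Out

The common property of the 'In' items is: rank ≤ 5 AND row ≤ 4. No 'Out' item has it.
{rank=12, face=down, suit=hearts, row=5, owner=Cal}: Out (rank = 12, row = 5).
{rank=8, face=down, suit=clubs, row=1, owner=Dee}: Out (rank = 8, row = 1).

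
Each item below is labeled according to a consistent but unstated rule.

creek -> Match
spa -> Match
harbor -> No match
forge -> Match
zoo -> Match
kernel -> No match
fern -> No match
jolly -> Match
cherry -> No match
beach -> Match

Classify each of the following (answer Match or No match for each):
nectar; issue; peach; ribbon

No match, Match, Match, No match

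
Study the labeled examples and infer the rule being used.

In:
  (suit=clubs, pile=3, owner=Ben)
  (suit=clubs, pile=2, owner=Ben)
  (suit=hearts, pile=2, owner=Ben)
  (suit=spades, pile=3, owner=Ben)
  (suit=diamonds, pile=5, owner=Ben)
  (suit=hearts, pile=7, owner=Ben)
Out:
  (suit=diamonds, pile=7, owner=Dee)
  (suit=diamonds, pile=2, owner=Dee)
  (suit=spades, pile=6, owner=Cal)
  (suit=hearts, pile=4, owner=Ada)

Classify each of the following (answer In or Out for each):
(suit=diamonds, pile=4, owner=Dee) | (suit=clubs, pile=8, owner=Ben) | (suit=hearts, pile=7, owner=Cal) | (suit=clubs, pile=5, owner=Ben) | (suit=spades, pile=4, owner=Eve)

Out, In, Out, In, Out

Every 'In' example satisfies: owner is Ben. None of the 'Out' examples do.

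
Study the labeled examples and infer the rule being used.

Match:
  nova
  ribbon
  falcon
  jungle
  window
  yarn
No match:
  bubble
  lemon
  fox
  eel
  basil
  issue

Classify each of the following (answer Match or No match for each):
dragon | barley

Match, No match

The simplest hypothesis consistent with all the labels is: even length AND contains 'n'.
dragon: length 6, has 'n' — checks out, so Match. barley: length 6, no 'n' — does not satisfy this, so No match.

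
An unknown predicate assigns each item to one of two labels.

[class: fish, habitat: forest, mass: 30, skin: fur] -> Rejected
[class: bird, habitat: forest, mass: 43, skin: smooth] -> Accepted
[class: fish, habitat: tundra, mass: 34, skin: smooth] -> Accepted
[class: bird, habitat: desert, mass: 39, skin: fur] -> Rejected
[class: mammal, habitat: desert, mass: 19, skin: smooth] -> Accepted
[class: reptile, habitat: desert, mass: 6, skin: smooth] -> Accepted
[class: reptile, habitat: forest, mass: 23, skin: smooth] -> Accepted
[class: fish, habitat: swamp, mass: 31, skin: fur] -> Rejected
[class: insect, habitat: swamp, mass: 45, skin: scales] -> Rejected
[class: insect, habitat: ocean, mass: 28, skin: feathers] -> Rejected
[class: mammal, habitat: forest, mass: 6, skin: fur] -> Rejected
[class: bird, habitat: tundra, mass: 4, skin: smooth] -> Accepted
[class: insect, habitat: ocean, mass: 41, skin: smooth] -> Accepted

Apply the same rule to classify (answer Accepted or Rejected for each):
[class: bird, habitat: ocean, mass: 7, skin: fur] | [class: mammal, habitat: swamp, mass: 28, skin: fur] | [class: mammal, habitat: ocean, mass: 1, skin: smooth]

Rejected, Rejected, Accepted

Looking at the examples, the only property every 'Accepted' case has and every 'Rejected' case lacks is: skin is smooth.
[class: bird, habitat: ocean, mass: 7, skin: fur]: skin is fur — doesn't qualify, so Rejected.
[class: mammal, habitat: swamp, mass: 28, skin: fur]: skin is fur — doesn't qualify, so Rejected.
[class: mammal, habitat: ocean, mass: 1, skin: smooth]: skin is smooth — qualifies, so Accepted.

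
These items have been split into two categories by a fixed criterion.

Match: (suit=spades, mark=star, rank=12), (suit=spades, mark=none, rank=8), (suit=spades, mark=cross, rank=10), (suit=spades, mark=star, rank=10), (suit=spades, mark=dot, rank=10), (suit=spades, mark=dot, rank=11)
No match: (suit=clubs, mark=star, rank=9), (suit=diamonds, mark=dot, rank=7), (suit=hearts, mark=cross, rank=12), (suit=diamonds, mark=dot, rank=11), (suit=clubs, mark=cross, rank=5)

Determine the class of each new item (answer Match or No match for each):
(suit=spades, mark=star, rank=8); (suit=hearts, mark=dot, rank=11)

Match, No match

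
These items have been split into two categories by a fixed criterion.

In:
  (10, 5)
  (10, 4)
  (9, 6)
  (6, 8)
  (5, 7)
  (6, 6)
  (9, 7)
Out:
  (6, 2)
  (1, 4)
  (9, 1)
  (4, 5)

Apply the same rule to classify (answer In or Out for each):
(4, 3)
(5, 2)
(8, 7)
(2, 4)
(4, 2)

Out, Out, In, Out, Out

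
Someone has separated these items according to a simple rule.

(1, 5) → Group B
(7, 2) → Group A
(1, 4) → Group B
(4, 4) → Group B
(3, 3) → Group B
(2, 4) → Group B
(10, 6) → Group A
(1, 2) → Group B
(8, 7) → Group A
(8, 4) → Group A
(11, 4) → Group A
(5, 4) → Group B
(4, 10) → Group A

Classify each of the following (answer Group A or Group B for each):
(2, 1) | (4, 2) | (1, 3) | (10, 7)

Group B, Group B, Group B, Group A

The common property of the 'Group A' items is: max ≥ 6. No 'Group B' item has it.
Group B: (2, 1), since max 2.
Group B: (4, 2), since max 4.
Group B: (1, 3), since max 3.
Group A: (10, 7), since max 10.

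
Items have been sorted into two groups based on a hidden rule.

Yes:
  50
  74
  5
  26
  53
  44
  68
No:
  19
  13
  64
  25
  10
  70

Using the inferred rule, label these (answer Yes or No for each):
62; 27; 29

Checking candidate rules against both groups, what survives is: ≡ 2 (mod 3).
Yes: 62, since 62 mod 3 = 2. No: 27, since 27 mod 3 = 0. Yes: 29, since 29 mod 3 = 2.

Yes, No, Yes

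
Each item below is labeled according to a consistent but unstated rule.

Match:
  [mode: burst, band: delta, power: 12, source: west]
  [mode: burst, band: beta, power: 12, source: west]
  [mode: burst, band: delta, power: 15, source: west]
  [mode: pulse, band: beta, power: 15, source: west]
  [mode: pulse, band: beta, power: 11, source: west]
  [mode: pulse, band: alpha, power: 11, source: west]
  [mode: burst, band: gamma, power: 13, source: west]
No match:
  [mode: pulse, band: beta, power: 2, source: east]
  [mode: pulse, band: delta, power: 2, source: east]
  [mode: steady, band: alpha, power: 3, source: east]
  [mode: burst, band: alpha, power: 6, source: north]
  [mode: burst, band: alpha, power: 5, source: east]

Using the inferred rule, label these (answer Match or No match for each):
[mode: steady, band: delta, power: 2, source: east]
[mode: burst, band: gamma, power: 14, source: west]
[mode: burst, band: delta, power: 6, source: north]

The common property of the 'Match' items is: source is west. No 'No match' item has it.
[mode: steady, band: delta, power: 2, source: east]: No match (source is east).
[mode: burst, band: gamma, power: 14, source: west]: Match (source is west).
[mode: burst, band: delta, power: 6, source: north]: No match (source is north).

No match, Match, No match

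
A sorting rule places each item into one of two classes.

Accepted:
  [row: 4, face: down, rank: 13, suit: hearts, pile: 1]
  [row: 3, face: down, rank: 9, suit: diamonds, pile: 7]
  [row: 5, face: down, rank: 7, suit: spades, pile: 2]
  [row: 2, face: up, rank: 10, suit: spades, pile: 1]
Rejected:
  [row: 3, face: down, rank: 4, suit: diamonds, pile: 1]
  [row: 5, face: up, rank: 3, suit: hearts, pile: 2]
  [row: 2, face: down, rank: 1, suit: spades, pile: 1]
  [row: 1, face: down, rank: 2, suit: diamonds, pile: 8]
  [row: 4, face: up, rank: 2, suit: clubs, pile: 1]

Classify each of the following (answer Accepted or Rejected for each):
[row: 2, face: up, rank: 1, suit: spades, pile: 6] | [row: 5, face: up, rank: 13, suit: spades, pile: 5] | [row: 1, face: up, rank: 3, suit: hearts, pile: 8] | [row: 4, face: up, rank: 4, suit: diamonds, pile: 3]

Rejected, Accepted, Rejected, Rejected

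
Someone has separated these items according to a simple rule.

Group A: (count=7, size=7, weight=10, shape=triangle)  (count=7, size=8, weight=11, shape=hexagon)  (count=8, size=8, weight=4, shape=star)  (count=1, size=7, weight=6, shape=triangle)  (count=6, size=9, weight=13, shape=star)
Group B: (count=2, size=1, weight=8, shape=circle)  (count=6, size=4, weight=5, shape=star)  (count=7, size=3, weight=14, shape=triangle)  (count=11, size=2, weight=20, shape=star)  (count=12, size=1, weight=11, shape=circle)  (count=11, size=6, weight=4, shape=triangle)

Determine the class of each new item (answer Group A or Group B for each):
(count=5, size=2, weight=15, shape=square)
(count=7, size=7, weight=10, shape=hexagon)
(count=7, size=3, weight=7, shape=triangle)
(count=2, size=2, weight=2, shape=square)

Group B, Group A, Group B, Group B

The classifier is using: size ≥ 7.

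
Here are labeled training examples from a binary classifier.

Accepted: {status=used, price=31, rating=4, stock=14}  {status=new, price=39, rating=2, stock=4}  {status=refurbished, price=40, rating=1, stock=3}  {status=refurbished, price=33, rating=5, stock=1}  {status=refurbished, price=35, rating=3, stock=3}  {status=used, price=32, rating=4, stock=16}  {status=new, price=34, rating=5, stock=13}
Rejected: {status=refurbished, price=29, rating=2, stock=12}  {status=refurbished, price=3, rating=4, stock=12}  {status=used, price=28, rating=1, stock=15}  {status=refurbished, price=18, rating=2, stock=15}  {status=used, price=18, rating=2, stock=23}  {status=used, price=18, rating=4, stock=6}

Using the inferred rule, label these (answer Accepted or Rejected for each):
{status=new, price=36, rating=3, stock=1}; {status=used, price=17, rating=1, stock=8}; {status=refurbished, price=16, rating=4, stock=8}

All 'Accepted' examples share one property — price ≥ 31 — and every 'Rejected' example lacks it.
{status=new, price=36, rating=3, stock=1} → price = 36 → Accepted.
{status=used, price=17, rating=1, stock=8} → price = 17 → Rejected.
{status=refurbished, price=16, rating=4, stock=8} → price = 16 → Rejected.

Accepted, Rejected, Rejected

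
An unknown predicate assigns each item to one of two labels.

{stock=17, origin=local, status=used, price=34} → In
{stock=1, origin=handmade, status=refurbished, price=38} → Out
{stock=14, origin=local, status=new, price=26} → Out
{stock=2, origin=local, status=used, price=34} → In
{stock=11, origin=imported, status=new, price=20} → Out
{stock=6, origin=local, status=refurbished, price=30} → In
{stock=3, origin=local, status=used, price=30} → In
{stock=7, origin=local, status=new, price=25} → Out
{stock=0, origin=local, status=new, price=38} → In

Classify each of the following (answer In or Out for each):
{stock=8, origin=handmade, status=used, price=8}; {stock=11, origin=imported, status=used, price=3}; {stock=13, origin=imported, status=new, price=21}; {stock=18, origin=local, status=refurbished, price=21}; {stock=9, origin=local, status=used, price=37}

Out, Out, Out, Out, In

'In' ⟺ origin is local AND price ≥ 30.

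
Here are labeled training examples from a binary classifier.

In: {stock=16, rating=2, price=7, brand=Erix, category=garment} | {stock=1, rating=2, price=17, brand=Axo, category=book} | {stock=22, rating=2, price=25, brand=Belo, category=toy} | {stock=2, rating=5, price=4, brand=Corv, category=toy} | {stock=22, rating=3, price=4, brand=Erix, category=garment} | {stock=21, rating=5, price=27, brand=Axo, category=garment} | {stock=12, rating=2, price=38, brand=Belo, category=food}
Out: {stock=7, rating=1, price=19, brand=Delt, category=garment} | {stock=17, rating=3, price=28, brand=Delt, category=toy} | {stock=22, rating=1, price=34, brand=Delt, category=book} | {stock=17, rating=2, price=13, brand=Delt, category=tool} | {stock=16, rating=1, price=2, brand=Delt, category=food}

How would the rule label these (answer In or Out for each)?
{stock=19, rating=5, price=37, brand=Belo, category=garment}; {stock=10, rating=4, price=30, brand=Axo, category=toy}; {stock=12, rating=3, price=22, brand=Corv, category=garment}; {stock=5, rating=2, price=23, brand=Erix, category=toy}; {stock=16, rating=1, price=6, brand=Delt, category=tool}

In, In, In, In, Out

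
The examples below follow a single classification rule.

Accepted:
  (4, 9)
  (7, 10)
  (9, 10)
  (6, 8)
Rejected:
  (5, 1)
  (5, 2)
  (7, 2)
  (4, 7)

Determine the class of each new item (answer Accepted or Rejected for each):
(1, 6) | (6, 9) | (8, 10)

Rejected, Accepted, Accepted

Rule: sum ≥ 13. This holds for each 'Accepted' example and fails for each 'Rejected' one.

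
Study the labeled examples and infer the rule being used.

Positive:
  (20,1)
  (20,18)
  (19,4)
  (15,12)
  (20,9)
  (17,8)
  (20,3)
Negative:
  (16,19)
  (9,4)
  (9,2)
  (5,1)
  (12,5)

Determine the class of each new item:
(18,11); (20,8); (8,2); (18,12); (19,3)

The pattern is that an item is 'Positive' exactly when: first > second AND sum ≥ 21.
(18,11) — 18 > 11, 18+11 = 29, hence Positive. (20,8) — 20 > 8, 20+8 = 28, hence Positive. (8,2) — 8 > 2, 8+2 = 10, hence Negative. (18,12) — 18 > 12, 18+12 = 30, hence Positive. (19,3) — 19 > 3, 19+3 = 22, hence Positive.

Positive, Positive, Negative, Positive, Positive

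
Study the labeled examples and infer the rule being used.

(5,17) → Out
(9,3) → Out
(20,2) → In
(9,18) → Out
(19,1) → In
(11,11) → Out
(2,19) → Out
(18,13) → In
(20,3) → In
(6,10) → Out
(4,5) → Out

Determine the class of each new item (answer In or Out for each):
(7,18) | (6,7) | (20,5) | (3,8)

Out, Out, In, Out

The pattern is that an item is 'In' exactly when: first ≥ 13.
(7,18): first 7 — doesn't qualify, so Out. (6,7): first 6 — doesn't qualify, so Out. (20,5): first 20 — meets the rule, so In. (3,8): first 3 — doesn't qualify, so Out.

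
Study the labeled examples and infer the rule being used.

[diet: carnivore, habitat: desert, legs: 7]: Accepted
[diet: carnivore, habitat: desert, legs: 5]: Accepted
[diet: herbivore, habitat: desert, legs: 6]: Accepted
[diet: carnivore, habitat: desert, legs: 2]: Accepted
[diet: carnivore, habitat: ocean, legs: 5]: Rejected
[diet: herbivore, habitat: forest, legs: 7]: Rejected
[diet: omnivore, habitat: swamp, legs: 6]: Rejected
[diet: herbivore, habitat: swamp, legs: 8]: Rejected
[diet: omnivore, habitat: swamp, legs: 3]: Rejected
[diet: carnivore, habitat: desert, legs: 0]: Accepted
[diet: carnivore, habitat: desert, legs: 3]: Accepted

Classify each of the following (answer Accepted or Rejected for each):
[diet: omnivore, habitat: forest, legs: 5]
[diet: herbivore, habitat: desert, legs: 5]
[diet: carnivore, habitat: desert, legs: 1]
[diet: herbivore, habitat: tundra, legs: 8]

Rejected, Accepted, Accepted, Rejected

Looking at the examples, the only property every 'Accepted' case has and every 'Rejected' case lacks is: habitat is desert.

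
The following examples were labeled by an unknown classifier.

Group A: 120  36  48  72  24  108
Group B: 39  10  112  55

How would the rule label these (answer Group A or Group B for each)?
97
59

Group B, Group B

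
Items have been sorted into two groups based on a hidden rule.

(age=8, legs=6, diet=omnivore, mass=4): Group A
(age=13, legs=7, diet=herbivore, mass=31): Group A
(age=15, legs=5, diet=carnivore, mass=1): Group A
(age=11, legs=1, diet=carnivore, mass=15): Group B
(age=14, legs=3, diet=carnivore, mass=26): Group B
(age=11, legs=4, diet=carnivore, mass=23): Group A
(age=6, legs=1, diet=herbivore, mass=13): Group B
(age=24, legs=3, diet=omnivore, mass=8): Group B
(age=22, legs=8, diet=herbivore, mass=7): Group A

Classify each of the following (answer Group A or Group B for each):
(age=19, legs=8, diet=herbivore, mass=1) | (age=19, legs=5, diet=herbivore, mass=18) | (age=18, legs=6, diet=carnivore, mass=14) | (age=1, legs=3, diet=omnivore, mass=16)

Group A, Group A, Group A, Group B

The pattern is that an item is 'Group A' exactly when: legs ≥ 4.
(age=19, legs=8, diet=herbivore, mass=1) → legs = 8 → Group A. (age=19, legs=5, diet=herbivore, mass=18) → legs = 5 → Group A. (age=18, legs=6, diet=carnivore, mass=14) → legs = 6 → Group A. (age=1, legs=3, diet=omnivore, mass=16) → legs = 3 → Group B.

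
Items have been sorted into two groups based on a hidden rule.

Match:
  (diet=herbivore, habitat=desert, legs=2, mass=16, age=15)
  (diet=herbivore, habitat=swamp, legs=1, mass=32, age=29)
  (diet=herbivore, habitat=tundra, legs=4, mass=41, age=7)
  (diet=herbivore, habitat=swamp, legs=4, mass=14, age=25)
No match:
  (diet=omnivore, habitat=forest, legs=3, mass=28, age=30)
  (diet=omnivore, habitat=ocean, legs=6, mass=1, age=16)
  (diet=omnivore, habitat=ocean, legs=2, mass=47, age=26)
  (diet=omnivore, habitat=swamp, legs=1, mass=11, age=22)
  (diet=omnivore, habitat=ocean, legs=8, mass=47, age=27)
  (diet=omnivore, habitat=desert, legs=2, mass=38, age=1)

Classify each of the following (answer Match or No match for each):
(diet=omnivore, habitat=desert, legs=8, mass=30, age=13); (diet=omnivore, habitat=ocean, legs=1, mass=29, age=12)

No match, No match

The simplest hypothesis consistent with all the labels is: diet is herbivore.
(diet=omnivore, habitat=desert, legs=8, mass=30, age=13): diet is omnivore — does not pass, so No match. (diet=omnivore, habitat=ocean, legs=1, mass=29, age=12): diet is omnivore — does not pass, so No match.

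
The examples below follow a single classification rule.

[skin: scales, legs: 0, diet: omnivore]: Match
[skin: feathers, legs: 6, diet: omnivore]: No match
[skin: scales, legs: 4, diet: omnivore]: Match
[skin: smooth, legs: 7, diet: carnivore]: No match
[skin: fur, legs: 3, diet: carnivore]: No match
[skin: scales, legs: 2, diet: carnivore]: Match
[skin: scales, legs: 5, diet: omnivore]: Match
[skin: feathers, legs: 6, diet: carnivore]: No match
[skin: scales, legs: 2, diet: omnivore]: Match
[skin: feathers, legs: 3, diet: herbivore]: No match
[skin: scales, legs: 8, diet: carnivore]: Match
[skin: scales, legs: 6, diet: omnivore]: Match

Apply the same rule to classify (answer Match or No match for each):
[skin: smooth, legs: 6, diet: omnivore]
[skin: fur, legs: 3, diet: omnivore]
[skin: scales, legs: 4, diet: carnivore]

No match, No match, Match

One predicate separates the groups cleanly: skin is scales.
No match: [skin: smooth, legs: 6, diet: omnivore], since skin is smooth.
No match: [skin: fur, legs: 3, diet: omnivore], since skin is fur.
Match: [skin: scales, legs: 4, diet: carnivore], since skin is scales.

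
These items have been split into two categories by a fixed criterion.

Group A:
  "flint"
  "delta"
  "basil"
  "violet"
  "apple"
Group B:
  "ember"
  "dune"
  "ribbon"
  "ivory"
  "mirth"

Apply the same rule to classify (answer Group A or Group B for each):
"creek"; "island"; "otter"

The distinguishing property — contains 'l' — holds for all the 'Group A' cases and none of the 'Group B' cases.
"creek": no 'l' — doesn't match, so Group B. "island": has 'l' — fits, so Group A. "otter": no 'l' — doesn't match, so Group B.

Group B, Group A, Group B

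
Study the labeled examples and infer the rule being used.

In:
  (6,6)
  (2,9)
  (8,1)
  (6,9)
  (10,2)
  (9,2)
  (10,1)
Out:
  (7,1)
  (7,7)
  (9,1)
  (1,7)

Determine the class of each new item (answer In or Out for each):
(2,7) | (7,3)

In, Out

Rule: product is even. This holds for each 'In' example and fails for each 'Out' one.
In: (2,7), since 2·7 = 14. Out: (7,3), since 7·3 = 21.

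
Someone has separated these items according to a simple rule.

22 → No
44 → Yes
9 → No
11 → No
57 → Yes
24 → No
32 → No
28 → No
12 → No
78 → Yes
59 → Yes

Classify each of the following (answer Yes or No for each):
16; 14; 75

No, No, Yes

The rule appears to be: at least 44.
16 — 16 < 44, hence No.
14 — 14 < 44, hence No.
75 — 75 ≥ 44, hence Yes.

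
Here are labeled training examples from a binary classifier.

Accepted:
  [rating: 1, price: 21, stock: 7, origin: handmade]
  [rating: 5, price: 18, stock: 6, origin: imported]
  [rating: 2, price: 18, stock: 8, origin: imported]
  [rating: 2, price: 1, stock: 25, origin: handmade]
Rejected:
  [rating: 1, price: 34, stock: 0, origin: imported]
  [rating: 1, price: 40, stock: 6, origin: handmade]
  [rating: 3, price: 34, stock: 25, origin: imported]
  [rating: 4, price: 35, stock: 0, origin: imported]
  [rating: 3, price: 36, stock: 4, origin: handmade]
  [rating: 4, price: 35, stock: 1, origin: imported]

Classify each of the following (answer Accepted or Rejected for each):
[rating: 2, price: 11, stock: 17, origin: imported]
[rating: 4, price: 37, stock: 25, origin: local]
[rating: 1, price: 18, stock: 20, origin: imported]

Every 'Accepted' example satisfies: price ≤ 21. None of the 'Rejected' examples do.
[rating: 2, price: 11, stock: 17, origin: imported]: price = 11 — satisfies this, so Accepted. [rating: 4, price: 37, stock: 25, origin: local]: price = 37 — does not pass, so Rejected. [rating: 1, price: 18, stock: 20, origin: imported]: price = 18 — satisfies this, so Accepted.

Accepted, Rejected, Accepted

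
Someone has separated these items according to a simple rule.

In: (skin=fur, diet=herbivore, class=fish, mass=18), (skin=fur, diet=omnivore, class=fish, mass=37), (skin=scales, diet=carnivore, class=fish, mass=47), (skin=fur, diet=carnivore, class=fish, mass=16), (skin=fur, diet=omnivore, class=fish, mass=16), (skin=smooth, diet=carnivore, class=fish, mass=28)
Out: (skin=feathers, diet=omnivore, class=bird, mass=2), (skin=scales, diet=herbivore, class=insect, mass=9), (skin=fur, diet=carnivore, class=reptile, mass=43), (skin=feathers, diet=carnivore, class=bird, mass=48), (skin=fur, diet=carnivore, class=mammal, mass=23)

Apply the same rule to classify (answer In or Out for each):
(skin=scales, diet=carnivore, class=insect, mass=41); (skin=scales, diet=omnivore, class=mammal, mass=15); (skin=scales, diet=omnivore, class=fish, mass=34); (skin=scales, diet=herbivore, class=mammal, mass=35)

Out, Out, In, Out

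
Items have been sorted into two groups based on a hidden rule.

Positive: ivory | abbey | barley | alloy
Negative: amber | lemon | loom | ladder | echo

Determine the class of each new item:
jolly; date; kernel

The pattern is that an item is 'Positive' exactly when: contains 'y'.
jolly: has 'y', checks out → Positive.
date: no 'y', doesn't match → Negative.
kernel: no 'y', doesn't match → Negative.

Positive, Negative, Negative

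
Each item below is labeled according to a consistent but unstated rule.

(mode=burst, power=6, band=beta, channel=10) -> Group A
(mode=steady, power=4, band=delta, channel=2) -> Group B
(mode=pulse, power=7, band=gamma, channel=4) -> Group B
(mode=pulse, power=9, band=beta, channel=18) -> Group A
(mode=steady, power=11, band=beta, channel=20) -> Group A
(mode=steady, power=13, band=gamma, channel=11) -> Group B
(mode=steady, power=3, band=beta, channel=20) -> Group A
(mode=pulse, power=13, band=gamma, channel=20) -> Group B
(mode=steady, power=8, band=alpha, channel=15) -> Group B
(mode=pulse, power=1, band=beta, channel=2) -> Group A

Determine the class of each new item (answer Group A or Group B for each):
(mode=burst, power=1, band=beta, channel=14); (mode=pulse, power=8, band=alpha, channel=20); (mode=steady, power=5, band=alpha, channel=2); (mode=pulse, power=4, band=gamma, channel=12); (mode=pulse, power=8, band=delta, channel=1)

'Group A' ⟺ band is beta.

Group A, Group B, Group B, Group B, Group B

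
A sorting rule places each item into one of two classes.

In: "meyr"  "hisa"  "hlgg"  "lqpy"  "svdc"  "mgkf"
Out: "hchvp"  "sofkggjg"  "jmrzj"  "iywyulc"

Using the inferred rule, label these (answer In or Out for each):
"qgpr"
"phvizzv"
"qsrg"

In, Out, In

Comparing the two groups points to one rule — length 4.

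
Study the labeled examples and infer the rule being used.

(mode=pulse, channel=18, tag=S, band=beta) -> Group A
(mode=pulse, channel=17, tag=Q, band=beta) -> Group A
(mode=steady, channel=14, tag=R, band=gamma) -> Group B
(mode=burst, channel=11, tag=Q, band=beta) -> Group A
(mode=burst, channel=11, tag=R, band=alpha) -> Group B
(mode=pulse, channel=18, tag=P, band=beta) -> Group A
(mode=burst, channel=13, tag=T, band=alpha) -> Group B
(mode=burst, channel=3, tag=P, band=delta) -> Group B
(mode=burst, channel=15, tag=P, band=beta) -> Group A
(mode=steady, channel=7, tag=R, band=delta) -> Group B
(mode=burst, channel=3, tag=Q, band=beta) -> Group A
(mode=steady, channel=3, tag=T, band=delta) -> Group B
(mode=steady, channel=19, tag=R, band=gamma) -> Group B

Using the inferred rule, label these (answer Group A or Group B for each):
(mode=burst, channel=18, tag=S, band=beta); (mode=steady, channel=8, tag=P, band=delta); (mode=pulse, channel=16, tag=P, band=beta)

The rule appears to be: band is beta.
(mode=burst, channel=18, tag=S, band=beta): Group A (band is beta). (mode=steady, channel=8, tag=P, band=delta): Group B (band is delta). (mode=pulse, channel=16, tag=P, band=beta): Group A (band is beta).

Group A, Group B, Group A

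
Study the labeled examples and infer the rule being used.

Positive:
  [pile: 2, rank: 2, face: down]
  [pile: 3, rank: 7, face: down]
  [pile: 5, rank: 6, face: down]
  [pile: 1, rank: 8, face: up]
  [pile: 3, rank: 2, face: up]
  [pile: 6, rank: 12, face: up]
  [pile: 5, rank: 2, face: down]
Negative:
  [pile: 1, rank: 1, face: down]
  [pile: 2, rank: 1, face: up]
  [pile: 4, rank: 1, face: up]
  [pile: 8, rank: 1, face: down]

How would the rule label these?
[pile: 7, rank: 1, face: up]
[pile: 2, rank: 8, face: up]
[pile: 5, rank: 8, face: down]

Negative, Positive, Positive

A rule that fits every label: rank ≥ 2 — true of each 'Positive' example, false of each 'Negative' one.
[pile: 7, rank: 1, face: up]: rank = 1 — does not fit, so Negative. [pile: 2, rank: 8, face: up]: rank = 8 — checks out, so Positive. [pile: 5, rank: 8, face: down]: rank = 8 — checks out, so Positive.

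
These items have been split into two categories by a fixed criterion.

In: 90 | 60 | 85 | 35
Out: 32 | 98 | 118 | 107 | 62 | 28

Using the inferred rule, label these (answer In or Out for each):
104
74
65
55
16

All 'In' examples share one property — multiple of 5 — and every 'Out' example lacks it.
104: Out (104 = 5·20 + 4).
74: Out (74 = 5·14 + 4).
65: In (65 = 5·13).
55: In (55 = 5·11).
16: Out (16 = 5·3 + 1).

Out, Out, In, In, Out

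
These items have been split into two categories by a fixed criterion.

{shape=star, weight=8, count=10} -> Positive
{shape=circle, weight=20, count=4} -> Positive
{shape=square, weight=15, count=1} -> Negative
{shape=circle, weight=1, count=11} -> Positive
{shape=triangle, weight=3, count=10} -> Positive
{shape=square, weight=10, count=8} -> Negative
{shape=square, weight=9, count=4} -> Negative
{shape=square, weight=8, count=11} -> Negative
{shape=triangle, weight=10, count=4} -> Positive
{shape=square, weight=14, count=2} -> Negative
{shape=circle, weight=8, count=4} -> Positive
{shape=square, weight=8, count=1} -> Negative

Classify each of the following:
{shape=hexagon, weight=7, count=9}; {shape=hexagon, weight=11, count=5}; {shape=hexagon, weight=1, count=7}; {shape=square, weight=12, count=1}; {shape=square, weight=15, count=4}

Comparing the two groups points to one rule — shape is not square.
{shape=hexagon, weight=7, count=9}: shape is hexagon, matches → Positive.
{shape=hexagon, weight=11, count=5}: shape is hexagon, matches → Positive.
{shape=hexagon, weight=1, count=7}: shape is hexagon, matches → Positive.
{shape=square, weight=12, count=1}: shape is square, does not fit → Negative.
{shape=square, weight=15, count=4}: shape is square, does not fit → Negative.

Positive, Positive, Positive, Negative, Negative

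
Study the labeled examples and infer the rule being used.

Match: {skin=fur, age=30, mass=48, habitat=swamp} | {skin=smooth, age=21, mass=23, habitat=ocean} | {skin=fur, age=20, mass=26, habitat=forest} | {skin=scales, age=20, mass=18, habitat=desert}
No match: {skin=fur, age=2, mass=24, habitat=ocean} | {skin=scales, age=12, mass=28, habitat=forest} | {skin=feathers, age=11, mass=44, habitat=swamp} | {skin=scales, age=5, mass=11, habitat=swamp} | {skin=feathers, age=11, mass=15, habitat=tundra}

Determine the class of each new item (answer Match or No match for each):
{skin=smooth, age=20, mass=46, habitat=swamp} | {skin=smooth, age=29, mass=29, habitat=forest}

Match, Match

Rule: age ≥ 20. This holds for each 'Match' example and fails for each 'No match' one.
{skin=smooth, age=20, mass=46, habitat=swamp} — age = 20, hence Match.
{skin=smooth, age=29, mass=29, habitat=forest} — age = 29, hence Match.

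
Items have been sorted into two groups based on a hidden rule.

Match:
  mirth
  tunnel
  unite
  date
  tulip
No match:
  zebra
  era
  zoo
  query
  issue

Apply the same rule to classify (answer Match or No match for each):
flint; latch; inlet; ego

A rule that fits every label: contains 't' — true of each 'Match' example, false of each 'No match' one.
flint: Match (has 't').
latch: Match (has 't').
inlet: Match (has 't').
ego: No match (no 't').

Match, Match, Match, No match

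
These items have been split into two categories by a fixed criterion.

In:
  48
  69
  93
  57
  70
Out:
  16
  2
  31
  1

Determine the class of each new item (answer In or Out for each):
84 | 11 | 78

The pattern is that an item is 'In' exactly when: at least 48.
84 → 84 ≥ 48 → In.
11 → 11 < 48 → Out.
78 → 78 ≥ 48 → In.

In, Out, In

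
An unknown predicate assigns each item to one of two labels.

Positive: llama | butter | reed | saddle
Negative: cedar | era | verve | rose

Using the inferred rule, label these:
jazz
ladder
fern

Positive, Positive, Negative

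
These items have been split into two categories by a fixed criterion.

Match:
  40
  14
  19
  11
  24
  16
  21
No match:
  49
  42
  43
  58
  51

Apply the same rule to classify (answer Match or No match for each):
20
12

Match, Match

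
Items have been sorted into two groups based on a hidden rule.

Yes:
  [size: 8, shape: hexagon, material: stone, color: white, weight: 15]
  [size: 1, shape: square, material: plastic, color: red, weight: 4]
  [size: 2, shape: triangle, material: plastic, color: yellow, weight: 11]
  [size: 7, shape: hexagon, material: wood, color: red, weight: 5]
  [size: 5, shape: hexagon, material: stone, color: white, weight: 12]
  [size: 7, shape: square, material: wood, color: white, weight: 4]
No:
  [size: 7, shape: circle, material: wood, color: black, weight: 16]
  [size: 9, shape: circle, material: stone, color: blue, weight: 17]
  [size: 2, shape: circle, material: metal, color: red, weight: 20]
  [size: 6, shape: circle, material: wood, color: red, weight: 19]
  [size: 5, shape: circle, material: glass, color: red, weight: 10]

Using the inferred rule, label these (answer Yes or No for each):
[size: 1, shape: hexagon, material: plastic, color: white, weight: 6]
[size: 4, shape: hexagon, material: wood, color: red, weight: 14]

Yes, Yes

The pattern is that an item is 'Yes' exactly when: shape is not circle.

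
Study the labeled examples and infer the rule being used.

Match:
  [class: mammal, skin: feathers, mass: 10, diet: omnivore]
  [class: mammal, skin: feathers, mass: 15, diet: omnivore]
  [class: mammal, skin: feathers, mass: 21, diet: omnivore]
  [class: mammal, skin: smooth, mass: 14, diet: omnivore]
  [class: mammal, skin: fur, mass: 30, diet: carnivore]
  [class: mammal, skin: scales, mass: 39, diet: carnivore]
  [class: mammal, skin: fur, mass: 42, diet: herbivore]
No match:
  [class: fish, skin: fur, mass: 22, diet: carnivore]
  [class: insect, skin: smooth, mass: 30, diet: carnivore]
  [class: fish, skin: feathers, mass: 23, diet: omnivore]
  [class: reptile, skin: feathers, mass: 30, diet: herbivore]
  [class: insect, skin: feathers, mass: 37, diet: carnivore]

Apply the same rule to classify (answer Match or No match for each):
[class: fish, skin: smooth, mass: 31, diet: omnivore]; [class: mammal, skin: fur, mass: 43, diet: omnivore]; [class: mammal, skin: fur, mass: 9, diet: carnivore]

No match, Match, Match

One predicate separates the groups cleanly: class is mammal.
[class: fish, skin: smooth, mass: 31, diet: omnivore]: No match (class is fish).
[class: mammal, skin: fur, mass: 43, diet: omnivore]: Match (class is mammal).
[class: mammal, skin: fur, mass: 9, diet: carnivore]: Match (class is mammal).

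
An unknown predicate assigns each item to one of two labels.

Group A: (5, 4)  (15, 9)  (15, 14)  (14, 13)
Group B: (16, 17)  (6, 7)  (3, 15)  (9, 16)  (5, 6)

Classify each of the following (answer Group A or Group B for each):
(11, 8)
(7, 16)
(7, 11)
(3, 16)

Group A, Group B, Group B, Group B

The common property of the 'Group A' items is: first > second. No 'Group B' item has it.
(11, 8): Group A (11 > 8). (7, 16): Group B (7 < 16). (7, 11): Group B (7 < 11). (3, 16): Group B (3 < 16).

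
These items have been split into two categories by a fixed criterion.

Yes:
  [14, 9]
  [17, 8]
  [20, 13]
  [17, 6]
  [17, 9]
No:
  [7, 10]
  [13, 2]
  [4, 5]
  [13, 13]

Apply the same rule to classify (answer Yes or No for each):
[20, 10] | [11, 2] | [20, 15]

Yes, No, Yes

Rule: first ≥ 14. This holds for each 'Yes' example and fails for each 'No' one.
[20, 10]: Yes (first 20).
[11, 2]: No (first 11).
[20, 15]: Yes (first 20).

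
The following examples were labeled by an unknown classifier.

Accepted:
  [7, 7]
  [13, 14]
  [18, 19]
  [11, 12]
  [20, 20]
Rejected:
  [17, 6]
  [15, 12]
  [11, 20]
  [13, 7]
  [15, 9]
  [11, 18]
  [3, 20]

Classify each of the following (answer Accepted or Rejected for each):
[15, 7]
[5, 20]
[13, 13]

Rejected, Rejected, Accepted

The classifier is using: |first − second| ≤ 1.
[15, 7] → |15−7| = 8 → Rejected. [5, 20] → |5−20| = 15 → Rejected. [13, 13] → |13−13| = 0 → Accepted.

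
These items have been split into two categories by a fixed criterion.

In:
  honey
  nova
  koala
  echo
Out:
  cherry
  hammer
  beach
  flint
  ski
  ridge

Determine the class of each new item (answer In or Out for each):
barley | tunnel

Out, Out

The rule appears to be: contains 'o'.
Out: barley, since no 'o'.
Out: tunnel, since no 'o'.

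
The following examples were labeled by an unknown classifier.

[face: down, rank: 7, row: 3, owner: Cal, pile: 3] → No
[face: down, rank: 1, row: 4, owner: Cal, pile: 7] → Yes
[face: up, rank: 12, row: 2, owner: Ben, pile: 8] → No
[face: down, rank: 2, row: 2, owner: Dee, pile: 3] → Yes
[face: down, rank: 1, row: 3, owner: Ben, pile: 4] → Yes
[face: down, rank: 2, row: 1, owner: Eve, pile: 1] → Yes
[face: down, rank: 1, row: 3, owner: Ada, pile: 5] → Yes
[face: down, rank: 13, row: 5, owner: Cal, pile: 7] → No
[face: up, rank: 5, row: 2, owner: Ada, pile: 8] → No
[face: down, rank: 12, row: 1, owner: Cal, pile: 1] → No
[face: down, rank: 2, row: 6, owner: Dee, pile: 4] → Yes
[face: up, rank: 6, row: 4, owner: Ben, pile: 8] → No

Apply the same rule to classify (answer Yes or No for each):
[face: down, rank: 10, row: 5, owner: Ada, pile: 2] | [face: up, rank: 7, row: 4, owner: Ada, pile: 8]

All 'Yes' examples share one property — rank ≤ 2 — and every 'No' example lacks it.
[face: down, rank: 10, row: 5, owner: Ada, pile: 2]: No (rank = 10).
[face: up, rank: 7, row: 4, owner: Ada, pile: 8]: No (rank = 7).

No, No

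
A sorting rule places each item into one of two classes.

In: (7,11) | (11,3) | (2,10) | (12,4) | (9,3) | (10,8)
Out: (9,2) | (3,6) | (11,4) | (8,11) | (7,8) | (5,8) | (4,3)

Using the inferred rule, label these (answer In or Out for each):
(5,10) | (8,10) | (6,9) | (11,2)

The distinguishing property — sum is even — holds for all the 'In' cases and none of the 'Out' cases.
(5,10) → 5+10 = 15 → Out. (8,10) → 8+10 = 18 → In. (6,9) → 6+9 = 15 → Out. (11,2) → 11+2 = 13 → Out.

Out, In, Out, Out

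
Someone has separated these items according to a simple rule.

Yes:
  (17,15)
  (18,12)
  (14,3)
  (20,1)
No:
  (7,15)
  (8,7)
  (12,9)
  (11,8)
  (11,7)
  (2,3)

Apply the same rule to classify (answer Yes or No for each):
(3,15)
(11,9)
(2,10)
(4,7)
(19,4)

No, No, No, No, Yes

One predicate separates the groups cleanly: first ≥ 14.
(3,15): No (first 3).
(11,9): No (first 11).
(2,10): No (first 2).
(4,7): No (first 4).
(19,4): Yes (first 19).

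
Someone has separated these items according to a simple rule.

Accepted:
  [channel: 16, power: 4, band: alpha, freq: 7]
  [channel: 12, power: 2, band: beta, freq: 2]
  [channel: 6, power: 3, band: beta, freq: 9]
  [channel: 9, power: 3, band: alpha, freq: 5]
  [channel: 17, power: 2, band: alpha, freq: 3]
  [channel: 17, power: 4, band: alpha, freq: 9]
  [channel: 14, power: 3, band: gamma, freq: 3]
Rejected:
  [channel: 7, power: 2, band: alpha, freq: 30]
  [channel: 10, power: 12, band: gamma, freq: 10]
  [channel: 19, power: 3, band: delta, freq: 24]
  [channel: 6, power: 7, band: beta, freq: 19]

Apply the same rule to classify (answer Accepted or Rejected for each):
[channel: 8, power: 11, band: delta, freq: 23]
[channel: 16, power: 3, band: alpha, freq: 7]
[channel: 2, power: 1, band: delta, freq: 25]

Rejected, Accepted, Rejected

Rule: freq ≤ 9. This holds for each 'Accepted' example and fails for each 'Rejected' one.
[channel: 8, power: 11, band: delta, freq: 23]: freq = 23, doesn't match → Rejected.
[channel: 16, power: 3, band: alpha, freq: 7]: freq = 7, has this property → Accepted.
[channel: 2, power: 1, band: delta, freq: 25]: freq = 25, doesn't match → Rejected.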